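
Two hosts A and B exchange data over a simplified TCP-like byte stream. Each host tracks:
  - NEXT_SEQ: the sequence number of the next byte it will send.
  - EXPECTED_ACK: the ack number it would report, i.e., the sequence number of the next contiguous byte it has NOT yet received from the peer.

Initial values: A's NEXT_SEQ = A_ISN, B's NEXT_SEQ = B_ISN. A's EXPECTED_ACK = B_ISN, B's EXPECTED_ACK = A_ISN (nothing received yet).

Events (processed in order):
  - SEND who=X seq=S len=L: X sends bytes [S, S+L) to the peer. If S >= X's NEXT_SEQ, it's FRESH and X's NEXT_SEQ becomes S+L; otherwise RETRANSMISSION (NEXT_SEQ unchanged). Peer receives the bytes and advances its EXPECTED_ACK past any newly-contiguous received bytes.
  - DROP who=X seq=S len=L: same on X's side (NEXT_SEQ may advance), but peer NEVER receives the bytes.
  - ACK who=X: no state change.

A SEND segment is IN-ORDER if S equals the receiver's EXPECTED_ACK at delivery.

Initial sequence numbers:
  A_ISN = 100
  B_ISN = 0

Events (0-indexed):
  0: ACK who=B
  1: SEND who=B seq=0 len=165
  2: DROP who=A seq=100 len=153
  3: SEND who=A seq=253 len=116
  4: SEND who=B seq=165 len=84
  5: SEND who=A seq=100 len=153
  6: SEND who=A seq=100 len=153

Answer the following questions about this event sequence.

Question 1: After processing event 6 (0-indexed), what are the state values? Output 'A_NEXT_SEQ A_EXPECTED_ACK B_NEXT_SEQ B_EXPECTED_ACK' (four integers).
After event 0: A_seq=100 A_ack=0 B_seq=0 B_ack=100
After event 1: A_seq=100 A_ack=165 B_seq=165 B_ack=100
After event 2: A_seq=253 A_ack=165 B_seq=165 B_ack=100
After event 3: A_seq=369 A_ack=165 B_seq=165 B_ack=100
After event 4: A_seq=369 A_ack=249 B_seq=249 B_ack=100
After event 5: A_seq=369 A_ack=249 B_seq=249 B_ack=369
After event 6: A_seq=369 A_ack=249 B_seq=249 B_ack=369

369 249 249 369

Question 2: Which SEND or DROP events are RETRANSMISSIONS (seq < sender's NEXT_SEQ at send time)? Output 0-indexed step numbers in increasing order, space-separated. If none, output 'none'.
Answer: 5 6

Derivation:
Step 1: SEND seq=0 -> fresh
Step 2: DROP seq=100 -> fresh
Step 3: SEND seq=253 -> fresh
Step 4: SEND seq=165 -> fresh
Step 5: SEND seq=100 -> retransmit
Step 6: SEND seq=100 -> retransmit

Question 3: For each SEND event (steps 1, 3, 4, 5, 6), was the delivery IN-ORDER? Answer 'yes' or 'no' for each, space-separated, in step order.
Answer: yes no yes yes no

Derivation:
Step 1: SEND seq=0 -> in-order
Step 3: SEND seq=253 -> out-of-order
Step 4: SEND seq=165 -> in-order
Step 5: SEND seq=100 -> in-order
Step 6: SEND seq=100 -> out-of-order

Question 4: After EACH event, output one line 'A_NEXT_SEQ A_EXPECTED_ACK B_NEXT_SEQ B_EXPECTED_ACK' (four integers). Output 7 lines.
100 0 0 100
100 165 165 100
253 165 165 100
369 165 165 100
369 249 249 100
369 249 249 369
369 249 249 369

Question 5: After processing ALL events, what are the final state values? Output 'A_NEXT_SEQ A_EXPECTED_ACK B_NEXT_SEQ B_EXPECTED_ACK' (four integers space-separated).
After event 0: A_seq=100 A_ack=0 B_seq=0 B_ack=100
After event 1: A_seq=100 A_ack=165 B_seq=165 B_ack=100
After event 2: A_seq=253 A_ack=165 B_seq=165 B_ack=100
After event 3: A_seq=369 A_ack=165 B_seq=165 B_ack=100
After event 4: A_seq=369 A_ack=249 B_seq=249 B_ack=100
After event 5: A_seq=369 A_ack=249 B_seq=249 B_ack=369
After event 6: A_seq=369 A_ack=249 B_seq=249 B_ack=369

Answer: 369 249 249 369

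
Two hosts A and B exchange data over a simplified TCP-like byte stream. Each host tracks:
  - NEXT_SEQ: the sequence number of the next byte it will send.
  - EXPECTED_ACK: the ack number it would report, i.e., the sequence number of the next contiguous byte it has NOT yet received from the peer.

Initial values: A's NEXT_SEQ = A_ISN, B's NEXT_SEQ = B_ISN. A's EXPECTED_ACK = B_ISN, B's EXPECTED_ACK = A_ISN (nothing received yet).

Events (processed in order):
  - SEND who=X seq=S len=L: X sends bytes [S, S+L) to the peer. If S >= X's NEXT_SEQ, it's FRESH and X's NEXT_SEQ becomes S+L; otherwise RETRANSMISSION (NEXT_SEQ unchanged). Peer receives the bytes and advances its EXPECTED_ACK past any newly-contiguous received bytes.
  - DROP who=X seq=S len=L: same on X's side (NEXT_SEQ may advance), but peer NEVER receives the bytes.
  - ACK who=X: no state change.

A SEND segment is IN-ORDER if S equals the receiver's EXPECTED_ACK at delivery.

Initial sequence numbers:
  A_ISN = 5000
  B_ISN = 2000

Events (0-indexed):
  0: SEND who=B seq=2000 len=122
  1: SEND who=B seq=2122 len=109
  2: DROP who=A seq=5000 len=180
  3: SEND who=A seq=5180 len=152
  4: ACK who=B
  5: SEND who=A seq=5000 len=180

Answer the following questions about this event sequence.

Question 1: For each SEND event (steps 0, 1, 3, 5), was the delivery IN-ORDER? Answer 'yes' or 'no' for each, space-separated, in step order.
Answer: yes yes no yes

Derivation:
Step 0: SEND seq=2000 -> in-order
Step 1: SEND seq=2122 -> in-order
Step 3: SEND seq=5180 -> out-of-order
Step 5: SEND seq=5000 -> in-order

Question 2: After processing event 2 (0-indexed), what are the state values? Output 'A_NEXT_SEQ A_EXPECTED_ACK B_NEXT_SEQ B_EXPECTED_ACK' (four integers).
After event 0: A_seq=5000 A_ack=2122 B_seq=2122 B_ack=5000
After event 1: A_seq=5000 A_ack=2231 B_seq=2231 B_ack=5000
After event 2: A_seq=5180 A_ack=2231 B_seq=2231 B_ack=5000

5180 2231 2231 5000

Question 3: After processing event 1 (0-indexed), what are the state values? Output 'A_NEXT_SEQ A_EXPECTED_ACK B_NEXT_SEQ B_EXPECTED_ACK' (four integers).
After event 0: A_seq=5000 A_ack=2122 B_seq=2122 B_ack=5000
After event 1: A_seq=5000 A_ack=2231 B_seq=2231 B_ack=5000

5000 2231 2231 5000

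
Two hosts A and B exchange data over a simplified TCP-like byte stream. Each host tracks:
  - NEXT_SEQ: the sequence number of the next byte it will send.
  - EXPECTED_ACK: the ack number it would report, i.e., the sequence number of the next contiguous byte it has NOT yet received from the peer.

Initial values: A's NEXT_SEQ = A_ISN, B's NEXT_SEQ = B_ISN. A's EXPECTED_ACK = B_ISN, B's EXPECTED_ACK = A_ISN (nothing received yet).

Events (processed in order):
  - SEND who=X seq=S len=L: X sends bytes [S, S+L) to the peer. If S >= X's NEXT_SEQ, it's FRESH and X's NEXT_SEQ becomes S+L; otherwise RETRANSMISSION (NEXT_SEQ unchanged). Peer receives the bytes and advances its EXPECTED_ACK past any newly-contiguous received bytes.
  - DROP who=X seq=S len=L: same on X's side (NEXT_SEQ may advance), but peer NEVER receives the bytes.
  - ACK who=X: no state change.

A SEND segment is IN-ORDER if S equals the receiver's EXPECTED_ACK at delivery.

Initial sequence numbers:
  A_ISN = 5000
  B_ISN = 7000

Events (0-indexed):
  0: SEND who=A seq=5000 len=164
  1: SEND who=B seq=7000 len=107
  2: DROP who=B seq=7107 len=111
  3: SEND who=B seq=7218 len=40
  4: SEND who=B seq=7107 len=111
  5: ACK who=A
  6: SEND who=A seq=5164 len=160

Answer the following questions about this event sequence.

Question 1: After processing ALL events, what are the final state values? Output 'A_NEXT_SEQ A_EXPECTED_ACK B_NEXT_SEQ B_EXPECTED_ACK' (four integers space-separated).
After event 0: A_seq=5164 A_ack=7000 B_seq=7000 B_ack=5164
After event 1: A_seq=5164 A_ack=7107 B_seq=7107 B_ack=5164
After event 2: A_seq=5164 A_ack=7107 B_seq=7218 B_ack=5164
After event 3: A_seq=5164 A_ack=7107 B_seq=7258 B_ack=5164
After event 4: A_seq=5164 A_ack=7258 B_seq=7258 B_ack=5164
After event 5: A_seq=5164 A_ack=7258 B_seq=7258 B_ack=5164
After event 6: A_seq=5324 A_ack=7258 B_seq=7258 B_ack=5324

Answer: 5324 7258 7258 5324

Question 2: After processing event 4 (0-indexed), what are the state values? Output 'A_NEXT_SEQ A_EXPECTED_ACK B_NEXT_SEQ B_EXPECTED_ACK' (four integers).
After event 0: A_seq=5164 A_ack=7000 B_seq=7000 B_ack=5164
After event 1: A_seq=5164 A_ack=7107 B_seq=7107 B_ack=5164
After event 2: A_seq=5164 A_ack=7107 B_seq=7218 B_ack=5164
After event 3: A_seq=5164 A_ack=7107 B_seq=7258 B_ack=5164
After event 4: A_seq=5164 A_ack=7258 B_seq=7258 B_ack=5164

5164 7258 7258 5164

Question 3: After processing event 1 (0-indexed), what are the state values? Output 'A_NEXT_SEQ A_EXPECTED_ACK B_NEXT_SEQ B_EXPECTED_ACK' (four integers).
After event 0: A_seq=5164 A_ack=7000 B_seq=7000 B_ack=5164
After event 1: A_seq=5164 A_ack=7107 B_seq=7107 B_ack=5164

5164 7107 7107 5164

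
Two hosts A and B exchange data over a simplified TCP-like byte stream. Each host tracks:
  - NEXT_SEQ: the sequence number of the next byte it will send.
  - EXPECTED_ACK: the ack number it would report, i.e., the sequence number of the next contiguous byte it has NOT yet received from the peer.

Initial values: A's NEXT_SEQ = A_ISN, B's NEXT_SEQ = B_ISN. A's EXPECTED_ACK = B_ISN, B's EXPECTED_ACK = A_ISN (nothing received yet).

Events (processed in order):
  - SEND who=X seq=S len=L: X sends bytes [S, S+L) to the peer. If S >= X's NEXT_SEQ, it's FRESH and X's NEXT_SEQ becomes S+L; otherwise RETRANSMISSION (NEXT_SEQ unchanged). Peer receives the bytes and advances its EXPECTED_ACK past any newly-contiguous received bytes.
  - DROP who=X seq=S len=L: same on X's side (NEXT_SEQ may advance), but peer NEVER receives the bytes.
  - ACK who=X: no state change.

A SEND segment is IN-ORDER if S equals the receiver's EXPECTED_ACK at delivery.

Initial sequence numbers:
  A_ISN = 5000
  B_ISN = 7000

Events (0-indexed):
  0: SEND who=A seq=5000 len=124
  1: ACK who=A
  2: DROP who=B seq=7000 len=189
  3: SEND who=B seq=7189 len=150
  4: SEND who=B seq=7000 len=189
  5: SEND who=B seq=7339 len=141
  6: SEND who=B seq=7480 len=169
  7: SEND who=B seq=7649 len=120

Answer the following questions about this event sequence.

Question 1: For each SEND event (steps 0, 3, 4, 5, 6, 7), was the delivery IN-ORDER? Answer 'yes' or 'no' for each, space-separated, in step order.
Step 0: SEND seq=5000 -> in-order
Step 3: SEND seq=7189 -> out-of-order
Step 4: SEND seq=7000 -> in-order
Step 5: SEND seq=7339 -> in-order
Step 6: SEND seq=7480 -> in-order
Step 7: SEND seq=7649 -> in-order

Answer: yes no yes yes yes yes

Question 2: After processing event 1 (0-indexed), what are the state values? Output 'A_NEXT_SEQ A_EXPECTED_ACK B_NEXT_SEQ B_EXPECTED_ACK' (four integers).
After event 0: A_seq=5124 A_ack=7000 B_seq=7000 B_ack=5124
After event 1: A_seq=5124 A_ack=7000 B_seq=7000 B_ack=5124

5124 7000 7000 5124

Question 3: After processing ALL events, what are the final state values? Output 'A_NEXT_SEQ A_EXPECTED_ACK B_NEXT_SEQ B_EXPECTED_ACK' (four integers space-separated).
Answer: 5124 7769 7769 5124

Derivation:
After event 0: A_seq=5124 A_ack=7000 B_seq=7000 B_ack=5124
After event 1: A_seq=5124 A_ack=7000 B_seq=7000 B_ack=5124
After event 2: A_seq=5124 A_ack=7000 B_seq=7189 B_ack=5124
After event 3: A_seq=5124 A_ack=7000 B_seq=7339 B_ack=5124
After event 4: A_seq=5124 A_ack=7339 B_seq=7339 B_ack=5124
After event 5: A_seq=5124 A_ack=7480 B_seq=7480 B_ack=5124
After event 6: A_seq=5124 A_ack=7649 B_seq=7649 B_ack=5124
After event 7: A_seq=5124 A_ack=7769 B_seq=7769 B_ack=5124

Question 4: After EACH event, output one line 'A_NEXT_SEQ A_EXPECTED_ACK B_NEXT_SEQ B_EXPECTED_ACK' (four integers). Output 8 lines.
5124 7000 7000 5124
5124 7000 7000 5124
5124 7000 7189 5124
5124 7000 7339 5124
5124 7339 7339 5124
5124 7480 7480 5124
5124 7649 7649 5124
5124 7769 7769 5124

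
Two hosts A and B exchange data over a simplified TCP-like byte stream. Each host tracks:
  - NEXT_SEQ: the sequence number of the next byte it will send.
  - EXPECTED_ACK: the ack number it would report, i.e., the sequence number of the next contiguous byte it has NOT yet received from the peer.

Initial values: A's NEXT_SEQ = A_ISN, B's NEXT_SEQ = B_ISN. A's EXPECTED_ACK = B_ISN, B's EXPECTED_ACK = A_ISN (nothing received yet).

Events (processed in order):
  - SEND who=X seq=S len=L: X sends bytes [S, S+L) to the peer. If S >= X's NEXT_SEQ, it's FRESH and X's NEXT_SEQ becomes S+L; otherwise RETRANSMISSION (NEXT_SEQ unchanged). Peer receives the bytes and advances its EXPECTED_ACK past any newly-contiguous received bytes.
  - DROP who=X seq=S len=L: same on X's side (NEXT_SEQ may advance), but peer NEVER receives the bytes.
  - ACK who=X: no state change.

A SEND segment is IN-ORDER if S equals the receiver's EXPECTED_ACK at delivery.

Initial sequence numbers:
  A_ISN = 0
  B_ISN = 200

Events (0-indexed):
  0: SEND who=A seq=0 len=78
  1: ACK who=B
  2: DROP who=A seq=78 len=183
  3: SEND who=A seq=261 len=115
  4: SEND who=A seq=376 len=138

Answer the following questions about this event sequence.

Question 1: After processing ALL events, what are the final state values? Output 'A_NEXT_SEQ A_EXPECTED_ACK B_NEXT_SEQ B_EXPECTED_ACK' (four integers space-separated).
After event 0: A_seq=78 A_ack=200 B_seq=200 B_ack=78
After event 1: A_seq=78 A_ack=200 B_seq=200 B_ack=78
After event 2: A_seq=261 A_ack=200 B_seq=200 B_ack=78
After event 3: A_seq=376 A_ack=200 B_seq=200 B_ack=78
After event 4: A_seq=514 A_ack=200 B_seq=200 B_ack=78

Answer: 514 200 200 78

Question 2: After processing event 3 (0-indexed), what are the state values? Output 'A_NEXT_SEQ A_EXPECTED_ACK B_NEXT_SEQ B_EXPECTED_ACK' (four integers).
After event 0: A_seq=78 A_ack=200 B_seq=200 B_ack=78
After event 1: A_seq=78 A_ack=200 B_seq=200 B_ack=78
After event 2: A_seq=261 A_ack=200 B_seq=200 B_ack=78
After event 3: A_seq=376 A_ack=200 B_seq=200 B_ack=78

376 200 200 78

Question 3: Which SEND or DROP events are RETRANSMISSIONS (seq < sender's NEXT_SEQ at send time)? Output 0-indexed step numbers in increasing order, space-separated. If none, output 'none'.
Step 0: SEND seq=0 -> fresh
Step 2: DROP seq=78 -> fresh
Step 3: SEND seq=261 -> fresh
Step 4: SEND seq=376 -> fresh

Answer: none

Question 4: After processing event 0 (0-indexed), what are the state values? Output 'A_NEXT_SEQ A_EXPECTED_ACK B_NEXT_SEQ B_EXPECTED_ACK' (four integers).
After event 0: A_seq=78 A_ack=200 B_seq=200 B_ack=78

78 200 200 78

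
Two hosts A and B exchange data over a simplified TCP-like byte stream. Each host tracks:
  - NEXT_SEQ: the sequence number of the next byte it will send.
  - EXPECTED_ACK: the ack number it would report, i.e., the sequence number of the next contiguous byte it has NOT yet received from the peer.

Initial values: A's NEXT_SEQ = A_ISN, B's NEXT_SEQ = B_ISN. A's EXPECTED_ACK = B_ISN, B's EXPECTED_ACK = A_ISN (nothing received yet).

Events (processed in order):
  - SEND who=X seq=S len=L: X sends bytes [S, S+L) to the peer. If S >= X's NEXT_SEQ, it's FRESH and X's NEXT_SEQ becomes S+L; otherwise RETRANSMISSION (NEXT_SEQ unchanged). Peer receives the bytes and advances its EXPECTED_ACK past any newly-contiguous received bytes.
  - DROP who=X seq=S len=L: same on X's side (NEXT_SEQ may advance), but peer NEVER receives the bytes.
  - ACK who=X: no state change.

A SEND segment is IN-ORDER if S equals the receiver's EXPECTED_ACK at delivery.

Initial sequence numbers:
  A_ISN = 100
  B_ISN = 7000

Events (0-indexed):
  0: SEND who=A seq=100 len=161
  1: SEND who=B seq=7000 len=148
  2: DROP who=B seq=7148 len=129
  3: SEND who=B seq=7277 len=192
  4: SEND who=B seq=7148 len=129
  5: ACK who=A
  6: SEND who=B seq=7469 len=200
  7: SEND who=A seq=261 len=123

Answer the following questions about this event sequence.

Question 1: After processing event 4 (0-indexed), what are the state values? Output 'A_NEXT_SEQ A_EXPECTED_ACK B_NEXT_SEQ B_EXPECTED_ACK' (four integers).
After event 0: A_seq=261 A_ack=7000 B_seq=7000 B_ack=261
After event 1: A_seq=261 A_ack=7148 B_seq=7148 B_ack=261
After event 2: A_seq=261 A_ack=7148 B_seq=7277 B_ack=261
After event 3: A_seq=261 A_ack=7148 B_seq=7469 B_ack=261
After event 4: A_seq=261 A_ack=7469 B_seq=7469 B_ack=261

261 7469 7469 261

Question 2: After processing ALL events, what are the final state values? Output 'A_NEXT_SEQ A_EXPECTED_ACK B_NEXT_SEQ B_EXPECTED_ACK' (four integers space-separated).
After event 0: A_seq=261 A_ack=7000 B_seq=7000 B_ack=261
After event 1: A_seq=261 A_ack=7148 B_seq=7148 B_ack=261
After event 2: A_seq=261 A_ack=7148 B_seq=7277 B_ack=261
After event 3: A_seq=261 A_ack=7148 B_seq=7469 B_ack=261
After event 4: A_seq=261 A_ack=7469 B_seq=7469 B_ack=261
After event 5: A_seq=261 A_ack=7469 B_seq=7469 B_ack=261
After event 6: A_seq=261 A_ack=7669 B_seq=7669 B_ack=261
After event 7: A_seq=384 A_ack=7669 B_seq=7669 B_ack=384

Answer: 384 7669 7669 384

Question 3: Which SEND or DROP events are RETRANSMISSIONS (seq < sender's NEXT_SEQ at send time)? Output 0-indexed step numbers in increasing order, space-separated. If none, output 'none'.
Answer: 4

Derivation:
Step 0: SEND seq=100 -> fresh
Step 1: SEND seq=7000 -> fresh
Step 2: DROP seq=7148 -> fresh
Step 3: SEND seq=7277 -> fresh
Step 4: SEND seq=7148 -> retransmit
Step 6: SEND seq=7469 -> fresh
Step 7: SEND seq=261 -> fresh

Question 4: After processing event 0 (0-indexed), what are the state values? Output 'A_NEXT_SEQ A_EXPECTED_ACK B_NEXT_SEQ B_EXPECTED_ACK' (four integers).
After event 0: A_seq=261 A_ack=7000 B_seq=7000 B_ack=261

261 7000 7000 261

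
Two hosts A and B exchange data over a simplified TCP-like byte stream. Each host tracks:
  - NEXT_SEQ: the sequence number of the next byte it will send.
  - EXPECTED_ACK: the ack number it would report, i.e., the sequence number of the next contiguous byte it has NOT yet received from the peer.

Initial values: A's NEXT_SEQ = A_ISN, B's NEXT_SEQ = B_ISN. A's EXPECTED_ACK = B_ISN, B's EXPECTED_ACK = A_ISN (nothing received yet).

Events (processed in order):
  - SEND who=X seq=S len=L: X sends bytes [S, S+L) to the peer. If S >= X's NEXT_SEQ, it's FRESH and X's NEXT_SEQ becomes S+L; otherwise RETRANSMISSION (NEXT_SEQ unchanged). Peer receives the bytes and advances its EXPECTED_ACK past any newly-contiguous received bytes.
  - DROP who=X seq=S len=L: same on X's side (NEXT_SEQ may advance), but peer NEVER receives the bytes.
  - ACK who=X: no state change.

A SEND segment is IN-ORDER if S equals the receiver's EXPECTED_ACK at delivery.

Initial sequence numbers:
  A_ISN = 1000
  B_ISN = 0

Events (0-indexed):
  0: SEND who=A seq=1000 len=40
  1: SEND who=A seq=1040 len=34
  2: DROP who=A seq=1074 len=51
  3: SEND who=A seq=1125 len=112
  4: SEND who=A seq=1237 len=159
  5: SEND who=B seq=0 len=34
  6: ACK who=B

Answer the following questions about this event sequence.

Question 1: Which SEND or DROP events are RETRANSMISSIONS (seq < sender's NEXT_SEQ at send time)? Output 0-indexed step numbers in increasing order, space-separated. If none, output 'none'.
Answer: none

Derivation:
Step 0: SEND seq=1000 -> fresh
Step 1: SEND seq=1040 -> fresh
Step 2: DROP seq=1074 -> fresh
Step 3: SEND seq=1125 -> fresh
Step 4: SEND seq=1237 -> fresh
Step 5: SEND seq=0 -> fresh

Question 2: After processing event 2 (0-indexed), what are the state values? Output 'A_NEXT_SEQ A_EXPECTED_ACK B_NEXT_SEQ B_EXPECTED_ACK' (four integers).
After event 0: A_seq=1040 A_ack=0 B_seq=0 B_ack=1040
After event 1: A_seq=1074 A_ack=0 B_seq=0 B_ack=1074
After event 2: A_seq=1125 A_ack=0 B_seq=0 B_ack=1074

1125 0 0 1074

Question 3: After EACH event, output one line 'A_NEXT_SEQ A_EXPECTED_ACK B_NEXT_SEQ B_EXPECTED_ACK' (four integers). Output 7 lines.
1040 0 0 1040
1074 0 0 1074
1125 0 0 1074
1237 0 0 1074
1396 0 0 1074
1396 34 34 1074
1396 34 34 1074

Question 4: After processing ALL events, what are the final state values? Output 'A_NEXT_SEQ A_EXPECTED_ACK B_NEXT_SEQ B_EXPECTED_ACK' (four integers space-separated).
Answer: 1396 34 34 1074

Derivation:
After event 0: A_seq=1040 A_ack=0 B_seq=0 B_ack=1040
After event 1: A_seq=1074 A_ack=0 B_seq=0 B_ack=1074
After event 2: A_seq=1125 A_ack=0 B_seq=0 B_ack=1074
After event 3: A_seq=1237 A_ack=0 B_seq=0 B_ack=1074
After event 4: A_seq=1396 A_ack=0 B_seq=0 B_ack=1074
After event 5: A_seq=1396 A_ack=34 B_seq=34 B_ack=1074
After event 6: A_seq=1396 A_ack=34 B_seq=34 B_ack=1074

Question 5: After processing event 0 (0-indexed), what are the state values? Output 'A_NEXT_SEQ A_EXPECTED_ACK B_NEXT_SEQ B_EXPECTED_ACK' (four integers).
After event 0: A_seq=1040 A_ack=0 B_seq=0 B_ack=1040

1040 0 0 1040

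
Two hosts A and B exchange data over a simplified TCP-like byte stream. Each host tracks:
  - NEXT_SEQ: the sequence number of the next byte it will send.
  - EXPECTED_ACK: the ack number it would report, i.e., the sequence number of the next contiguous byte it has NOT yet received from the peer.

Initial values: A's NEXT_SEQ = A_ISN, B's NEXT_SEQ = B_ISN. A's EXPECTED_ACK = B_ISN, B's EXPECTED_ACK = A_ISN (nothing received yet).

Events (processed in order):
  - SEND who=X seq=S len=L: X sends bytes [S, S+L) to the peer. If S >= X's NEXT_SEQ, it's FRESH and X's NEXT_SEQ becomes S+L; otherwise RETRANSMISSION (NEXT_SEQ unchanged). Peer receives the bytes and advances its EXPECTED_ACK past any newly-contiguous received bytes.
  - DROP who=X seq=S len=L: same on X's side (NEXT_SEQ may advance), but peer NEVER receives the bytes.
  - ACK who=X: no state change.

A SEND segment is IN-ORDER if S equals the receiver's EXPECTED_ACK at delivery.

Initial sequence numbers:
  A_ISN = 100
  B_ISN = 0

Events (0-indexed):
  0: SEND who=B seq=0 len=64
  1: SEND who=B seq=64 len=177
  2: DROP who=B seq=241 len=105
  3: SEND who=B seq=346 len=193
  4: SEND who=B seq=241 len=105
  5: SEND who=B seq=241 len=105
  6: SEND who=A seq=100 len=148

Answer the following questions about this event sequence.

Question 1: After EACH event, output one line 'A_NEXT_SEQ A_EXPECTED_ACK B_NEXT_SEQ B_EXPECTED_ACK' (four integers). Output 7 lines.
100 64 64 100
100 241 241 100
100 241 346 100
100 241 539 100
100 539 539 100
100 539 539 100
248 539 539 248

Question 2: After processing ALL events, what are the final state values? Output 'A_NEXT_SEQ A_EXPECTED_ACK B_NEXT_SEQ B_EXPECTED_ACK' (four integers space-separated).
Answer: 248 539 539 248

Derivation:
After event 0: A_seq=100 A_ack=64 B_seq=64 B_ack=100
After event 1: A_seq=100 A_ack=241 B_seq=241 B_ack=100
After event 2: A_seq=100 A_ack=241 B_seq=346 B_ack=100
After event 3: A_seq=100 A_ack=241 B_seq=539 B_ack=100
After event 4: A_seq=100 A_ack=539 B_seq=539 B_ack=100
After event 5: A_seq=100 A_ack=539 B_seq=539 B_ack=100
After event 6: A_seq=248 A_ack=539 B_seq=539 B_ack=248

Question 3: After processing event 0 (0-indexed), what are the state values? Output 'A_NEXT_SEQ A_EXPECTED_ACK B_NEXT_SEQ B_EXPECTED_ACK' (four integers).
After event 0: A_seq=100 A_ack=64 B_seq=64 B_ack=100

100 64 64 100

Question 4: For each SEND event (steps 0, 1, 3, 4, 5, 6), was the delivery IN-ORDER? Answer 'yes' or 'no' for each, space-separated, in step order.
Step 0: SEND seq=0 -> in-order
Step 1: SEND seq=64 -> in-order
Step 3: SEND seq=346 -> out-of-order
Step 4: SEND seq=241 -> in-order
Step 5: SEND seq=241 -> out-of-order
Step 6: SEND seq=100 -> in-order

Answer: yes yes no yes no yes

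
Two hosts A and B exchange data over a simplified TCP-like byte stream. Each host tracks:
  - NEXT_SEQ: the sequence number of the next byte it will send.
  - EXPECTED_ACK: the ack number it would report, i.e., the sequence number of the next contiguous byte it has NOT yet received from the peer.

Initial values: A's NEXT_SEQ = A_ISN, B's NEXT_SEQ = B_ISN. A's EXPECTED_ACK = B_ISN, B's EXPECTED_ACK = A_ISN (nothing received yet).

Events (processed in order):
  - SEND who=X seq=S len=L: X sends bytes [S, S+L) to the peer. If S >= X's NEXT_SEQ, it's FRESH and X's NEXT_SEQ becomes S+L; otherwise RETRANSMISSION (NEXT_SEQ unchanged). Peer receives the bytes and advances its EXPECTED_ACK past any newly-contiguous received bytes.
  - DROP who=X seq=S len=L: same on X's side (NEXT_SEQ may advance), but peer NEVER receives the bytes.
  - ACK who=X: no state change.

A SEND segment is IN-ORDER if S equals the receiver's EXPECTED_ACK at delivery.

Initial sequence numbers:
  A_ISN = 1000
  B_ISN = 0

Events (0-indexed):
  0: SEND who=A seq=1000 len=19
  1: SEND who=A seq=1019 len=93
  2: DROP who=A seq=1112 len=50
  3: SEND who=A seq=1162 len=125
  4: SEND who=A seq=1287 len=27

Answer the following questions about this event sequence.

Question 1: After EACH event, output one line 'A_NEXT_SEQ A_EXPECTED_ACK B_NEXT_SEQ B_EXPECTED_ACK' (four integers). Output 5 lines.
1019 0 0 1019
1112 0 0 1112
1162 0 0 1112
1287 0 0 1112
1314 0 0 1112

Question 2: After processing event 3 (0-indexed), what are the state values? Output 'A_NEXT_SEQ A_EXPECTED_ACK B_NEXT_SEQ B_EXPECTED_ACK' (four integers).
After event 0: A_seq=1019 A_ack=0 B_seq=0 B_ack=1019
After event 1: A_seq=1112 A_ack=0 B_seq=0 B_ack=1112
After event 2: A_seq=1162 A_ack=0 B_seq=0 B_ack=1112
After event 3: A_seq=1287 A_ack=0 B_seq=0 B_ack=1112

1287 0 0 1112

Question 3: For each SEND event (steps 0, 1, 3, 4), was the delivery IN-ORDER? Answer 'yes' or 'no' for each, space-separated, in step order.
Step 0: SEND seq=1000 -> in-order
Step 1: SEND seq=1019 -> in-order
Step 3: SEND seq=1162 -> out-of-order
Step 4: SEND seq=1287 -> out-of-order

Answer: yes yes no no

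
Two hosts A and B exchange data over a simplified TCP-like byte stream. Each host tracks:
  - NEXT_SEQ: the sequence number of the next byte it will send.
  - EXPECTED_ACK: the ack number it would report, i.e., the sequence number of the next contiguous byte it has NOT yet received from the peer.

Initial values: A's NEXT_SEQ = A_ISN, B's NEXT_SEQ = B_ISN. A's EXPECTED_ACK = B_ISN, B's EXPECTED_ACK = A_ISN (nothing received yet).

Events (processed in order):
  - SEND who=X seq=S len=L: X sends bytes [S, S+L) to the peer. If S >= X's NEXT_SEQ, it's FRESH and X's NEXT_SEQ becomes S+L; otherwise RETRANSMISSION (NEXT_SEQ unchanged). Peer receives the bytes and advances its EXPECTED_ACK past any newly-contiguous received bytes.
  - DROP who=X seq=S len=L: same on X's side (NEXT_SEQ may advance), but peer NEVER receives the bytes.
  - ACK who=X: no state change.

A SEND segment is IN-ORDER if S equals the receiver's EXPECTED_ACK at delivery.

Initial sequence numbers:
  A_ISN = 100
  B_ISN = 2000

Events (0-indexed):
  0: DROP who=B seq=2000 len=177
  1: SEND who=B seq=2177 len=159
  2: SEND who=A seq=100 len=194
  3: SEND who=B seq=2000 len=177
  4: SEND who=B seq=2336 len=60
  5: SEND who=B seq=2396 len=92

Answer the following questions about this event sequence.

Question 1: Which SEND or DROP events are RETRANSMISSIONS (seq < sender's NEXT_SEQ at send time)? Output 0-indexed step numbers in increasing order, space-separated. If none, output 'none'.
Step 0: DROP seq=2000 -> fresh
Step 1: SEND seq=2177 -> fresh
Step 2: SEND seq=100 -> fresh
Step 3: SEND seq=2000 -> retransmit
Step 4: SEND seq=2336 -> fresh
Step 5: SEND seq=2396 -> fresh

Answer: 3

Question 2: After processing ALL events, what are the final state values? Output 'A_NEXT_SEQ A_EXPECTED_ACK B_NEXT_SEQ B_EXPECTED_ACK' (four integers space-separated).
Answer: 294 2488 2488 294

Derivation:
After event 0: A_seq=100 A_ack=2000 B_seq=2177 B_ack=100
After event 1: A_seq=100 A_ack=2000 B_seq=2336 B_ack=100
After event 2: A_seq=294 A_ack=2000 B_seq=2336 B_ack=294
After event 3: A_seq=294 A_ack=2336 B_seq=2336 B_ack=294
After event 4: A_seq=294 A_ack=2396 B_seq=2396 B_ack=294
After event 5: A_seq=294 A_ack=2488 B_seq=2488 B_ack=294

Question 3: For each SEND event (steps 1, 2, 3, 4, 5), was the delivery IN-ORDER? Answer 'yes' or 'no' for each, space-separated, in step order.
Answer: no yes yes yes yes

Derivation:
Step 1: SEND seq=2177 -> out-of-order
Step 2: SEND seq=100 -> in-order
Step 3: SEND seq=2000 -> in-order
Step 4: SEND seq=2336 -> in-order
Step 5: SEND seq=2396 -> in-order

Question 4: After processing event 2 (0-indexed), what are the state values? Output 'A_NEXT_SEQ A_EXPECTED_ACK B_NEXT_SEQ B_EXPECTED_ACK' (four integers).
After event 0: A_seq=100 A_ack=2000 B_seq=2177 B_ack=100
After event 1: A_seq=100 A_ack=2000 B_seq=2336 B_ack=100
After event 2: A_seq=294 A_ack=2000 B_seq=2336 B_ack=294

294 2000 2336 294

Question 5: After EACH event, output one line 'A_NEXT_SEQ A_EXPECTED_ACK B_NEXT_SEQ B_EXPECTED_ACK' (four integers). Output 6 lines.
100 2000 2177 100
100 2000 2336 100
294 2000 2336 294
294 2336 2336 294
294 2396 2396 294
294 2488 2488 294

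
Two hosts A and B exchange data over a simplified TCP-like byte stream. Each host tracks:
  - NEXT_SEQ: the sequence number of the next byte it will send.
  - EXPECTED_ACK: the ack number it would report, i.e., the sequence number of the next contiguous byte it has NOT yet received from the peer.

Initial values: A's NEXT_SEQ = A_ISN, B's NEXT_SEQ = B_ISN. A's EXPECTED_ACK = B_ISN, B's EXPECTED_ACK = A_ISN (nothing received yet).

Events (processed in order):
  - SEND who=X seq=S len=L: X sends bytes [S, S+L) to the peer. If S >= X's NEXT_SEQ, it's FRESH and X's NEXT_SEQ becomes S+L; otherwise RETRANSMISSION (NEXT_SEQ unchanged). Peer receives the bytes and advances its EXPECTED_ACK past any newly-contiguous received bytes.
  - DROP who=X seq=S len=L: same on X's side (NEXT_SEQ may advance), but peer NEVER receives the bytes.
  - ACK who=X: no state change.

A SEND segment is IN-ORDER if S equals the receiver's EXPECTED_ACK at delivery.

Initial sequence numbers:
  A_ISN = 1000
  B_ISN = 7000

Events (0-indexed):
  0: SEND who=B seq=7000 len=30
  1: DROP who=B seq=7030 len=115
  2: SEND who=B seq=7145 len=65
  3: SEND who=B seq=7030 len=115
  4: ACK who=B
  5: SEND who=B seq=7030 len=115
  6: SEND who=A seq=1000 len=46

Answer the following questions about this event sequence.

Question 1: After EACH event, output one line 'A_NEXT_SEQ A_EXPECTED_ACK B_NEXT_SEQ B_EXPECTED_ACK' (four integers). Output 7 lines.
1000 7030 7030 1000
1000 7030 7145 1000
1000 7030 7210 1000
1000 7210 7210 1000
1000 7210 7210 1000
1000 7210 7210 1000
1046 7210 7210 1046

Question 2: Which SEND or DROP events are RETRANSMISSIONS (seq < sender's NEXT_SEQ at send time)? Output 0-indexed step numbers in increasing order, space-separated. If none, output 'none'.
Step 0: SEND seq=7000 -> fresh
Step 1: DROP seq=7030 -> fresh
Step 2: SEND seq=7145 -> fresh
Step 3: SEND seq=7030 -> retransmit
Step 5: SEND seq=7030 -> retransmit
Step 6: SEND seq=1000 -> fresh

Answer: 3 5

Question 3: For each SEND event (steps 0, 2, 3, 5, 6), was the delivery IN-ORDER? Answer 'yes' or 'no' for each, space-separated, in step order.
Step 0: SEND seq=7000 -> in-order
Step 2: SEND seq=7145 -> out-of-order
Step 3: SEND seq=7030 -> in-order
Step 5: SEND seq=7030 -> out-of-order
Step 6: SEND seq=1000 -> in-order

Answer: yes no yes no yes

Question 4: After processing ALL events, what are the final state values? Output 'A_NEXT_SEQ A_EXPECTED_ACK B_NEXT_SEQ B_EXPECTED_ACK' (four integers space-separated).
After event 0: A_seq=1000 A_ack=7030 B_seq=7030 B_ack=1000
After event 1: A_seq=1000 A_ack=7030 B_seq=7145 B_ack=1000
After event 2: A_seq=1000 A_ack=7030 B_seq=7210 B_ack=1000
After event 3: A_seq=1000 A_ack=7210 B_seq=7210 B_ack=1000
After event 4: A_seq=1000 A_ack=7210 B_seq=7210 B_ack=1000
After event 5: A_seq=1000 A_ack=7210 B_seq=7210 B_ack=1000
After event 6: A_seq=1046 A_ack=7210 B_seq=7210 B_ack=1046

Answer: 1046 7210 7210 1046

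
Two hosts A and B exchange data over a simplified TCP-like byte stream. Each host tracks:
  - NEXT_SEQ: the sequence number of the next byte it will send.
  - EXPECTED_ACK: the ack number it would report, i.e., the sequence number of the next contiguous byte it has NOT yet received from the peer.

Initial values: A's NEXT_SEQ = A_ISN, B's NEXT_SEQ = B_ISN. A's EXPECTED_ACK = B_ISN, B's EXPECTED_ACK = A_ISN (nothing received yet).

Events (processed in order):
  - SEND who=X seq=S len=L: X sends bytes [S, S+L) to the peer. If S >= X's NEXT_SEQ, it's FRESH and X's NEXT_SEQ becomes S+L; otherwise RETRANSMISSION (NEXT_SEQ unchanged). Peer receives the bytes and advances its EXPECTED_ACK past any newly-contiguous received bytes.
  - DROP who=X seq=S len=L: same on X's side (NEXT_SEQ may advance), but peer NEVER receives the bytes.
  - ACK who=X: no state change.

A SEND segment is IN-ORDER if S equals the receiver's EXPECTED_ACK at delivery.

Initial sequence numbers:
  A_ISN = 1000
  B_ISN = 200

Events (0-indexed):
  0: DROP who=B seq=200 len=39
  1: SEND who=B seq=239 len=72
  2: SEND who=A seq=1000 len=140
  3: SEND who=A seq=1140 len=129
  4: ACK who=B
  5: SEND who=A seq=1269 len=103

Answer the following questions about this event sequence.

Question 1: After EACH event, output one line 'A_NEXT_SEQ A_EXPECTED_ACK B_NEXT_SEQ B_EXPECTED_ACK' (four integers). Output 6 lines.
1000 200 239 1000
1000 200 311 1000
1140 200 311 1140
1269 200 311 1269
1269 200 311 1269
1372 200 311 1372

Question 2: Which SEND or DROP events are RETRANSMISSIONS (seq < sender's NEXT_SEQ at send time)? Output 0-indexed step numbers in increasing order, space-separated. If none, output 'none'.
Step 0: DROP seq=200 -> fresh
Step 1: SEND seq=239 -> fresh
Step 2: SEND seq=1000 -> fresh
Step 3: SEND seq=1140 -> fresh
Step 5: SEND seq=1269 -> fresh

Answer: none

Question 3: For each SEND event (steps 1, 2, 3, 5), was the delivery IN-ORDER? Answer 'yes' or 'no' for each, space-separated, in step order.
Step 1: SEND seq=239 -> out-of-order
Step 2: SEND seq=1000 -> in-order
Step 3: SEND seq=1140 -> in-order
Step 5: SEND seq=1269 -> in-order

Answer: no yes yes yes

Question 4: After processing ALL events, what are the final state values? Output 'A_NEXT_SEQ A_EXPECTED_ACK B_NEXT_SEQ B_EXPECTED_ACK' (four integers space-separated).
Answer: 1372 200 311 1372

Derivation:
After event 0: A_seq=1000 A_ack=200 B_seq=239 B_ack=1000
After event 1: A_seq=1000 A_ack=200 B_seq=311 B_ack=1000
After event 2: A_seq=1140 A_ack=200 B_seq=311 B_ack=1140
After event 3: A_seq=1269 A_ack=200 B_seq=311 B_ack=1269
After event 4: A_seq=1269 A_ack=200 B_seq=311 B_ack=1269
After event 5: A_seq=1372 A_ack=200 B_seq=311 B_ack=1372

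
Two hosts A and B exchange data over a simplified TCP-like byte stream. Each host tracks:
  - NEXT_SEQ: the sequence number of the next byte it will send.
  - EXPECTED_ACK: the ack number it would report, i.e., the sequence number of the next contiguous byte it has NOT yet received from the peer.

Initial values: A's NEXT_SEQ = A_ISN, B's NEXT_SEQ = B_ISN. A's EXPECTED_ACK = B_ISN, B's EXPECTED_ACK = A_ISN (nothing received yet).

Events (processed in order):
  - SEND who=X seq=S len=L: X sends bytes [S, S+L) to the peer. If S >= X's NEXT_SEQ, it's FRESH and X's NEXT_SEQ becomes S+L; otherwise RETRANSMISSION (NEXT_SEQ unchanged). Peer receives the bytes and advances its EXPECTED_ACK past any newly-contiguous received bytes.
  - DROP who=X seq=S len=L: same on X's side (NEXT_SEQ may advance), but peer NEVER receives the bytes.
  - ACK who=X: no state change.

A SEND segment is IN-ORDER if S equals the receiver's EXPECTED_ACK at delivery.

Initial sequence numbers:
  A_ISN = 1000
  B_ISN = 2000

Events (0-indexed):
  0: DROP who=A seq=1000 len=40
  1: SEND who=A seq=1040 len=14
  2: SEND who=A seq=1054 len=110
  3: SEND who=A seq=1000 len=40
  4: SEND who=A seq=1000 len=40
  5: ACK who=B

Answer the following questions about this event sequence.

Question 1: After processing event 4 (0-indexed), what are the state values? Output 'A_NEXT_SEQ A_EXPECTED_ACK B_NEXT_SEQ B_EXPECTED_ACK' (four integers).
After event 0: A_seq=1040 A_ack=2000 B_seq=2000 B_ack=1000
After event 1: A_seq=1054 A_ack=2000 B_seq=2000 B_ack=1000
After event 2: A_seq=1164 A_ack=2000 B_seq=2000 B_ack=1000
After event 3: A_seq=1164 A_ack=2000 B_seq=2000 B_ack=1164
After event 4: A_seq=1164 A_ack=2000 B_seq=2000 B_ack=1164

1164 2000 2000 1164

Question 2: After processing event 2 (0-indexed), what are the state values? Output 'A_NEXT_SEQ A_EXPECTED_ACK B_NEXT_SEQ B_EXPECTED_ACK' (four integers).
After event 0: A_seq=1040 A_ack=2000 B_seq=2000 B_ack=1000
After event 1: A_seq=1054 A_ack=2000 B_seq=2000 B_ack=1000
After event 2: A_seq=1164 A_ack=2000 B_seq=2000 B_ack=1000

1164 2000 2000 1000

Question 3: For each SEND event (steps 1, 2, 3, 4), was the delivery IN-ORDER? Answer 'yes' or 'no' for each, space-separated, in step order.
Answer: no no yes no

Derivation:
Step 1: SEND seq=1040 -> out-of-order
Step 2: SEND seq=1054 -> out-of-order
Step 3: SEND seq=1000 -> in-order
Step 4: SEND seq=1000 -> out-of-order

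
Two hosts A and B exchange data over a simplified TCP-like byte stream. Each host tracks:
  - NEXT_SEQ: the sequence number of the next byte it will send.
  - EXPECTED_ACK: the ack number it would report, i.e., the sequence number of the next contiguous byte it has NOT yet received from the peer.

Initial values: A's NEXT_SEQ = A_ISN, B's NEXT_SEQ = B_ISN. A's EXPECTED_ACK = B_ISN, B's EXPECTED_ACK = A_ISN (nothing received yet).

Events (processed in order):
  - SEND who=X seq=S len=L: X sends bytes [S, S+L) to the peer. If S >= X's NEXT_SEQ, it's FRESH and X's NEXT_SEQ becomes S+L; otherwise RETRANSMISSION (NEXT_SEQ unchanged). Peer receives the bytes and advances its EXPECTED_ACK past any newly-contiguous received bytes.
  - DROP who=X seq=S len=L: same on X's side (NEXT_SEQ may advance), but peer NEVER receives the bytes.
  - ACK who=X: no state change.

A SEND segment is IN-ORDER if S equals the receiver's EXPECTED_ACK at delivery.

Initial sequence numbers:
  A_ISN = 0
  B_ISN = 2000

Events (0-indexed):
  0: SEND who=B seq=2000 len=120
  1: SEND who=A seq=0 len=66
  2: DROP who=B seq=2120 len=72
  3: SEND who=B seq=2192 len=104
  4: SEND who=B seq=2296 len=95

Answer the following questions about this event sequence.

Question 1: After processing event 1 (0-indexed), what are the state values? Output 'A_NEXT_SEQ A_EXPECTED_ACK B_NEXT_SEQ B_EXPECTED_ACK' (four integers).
After event 0: A_seq=0 A_ack=2120 B_seq=2120 B_ack=0
After event 1: A_seq=66 A_ack=2120 B_seq=2120 B_ack=66

66 2120 2120 66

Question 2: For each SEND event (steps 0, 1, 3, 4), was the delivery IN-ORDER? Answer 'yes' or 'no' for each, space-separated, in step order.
Answer: yes yes no no

Derivation:
Step 0: SEND seq=2000 -> in-order
Step 1: SEND seq=0 -> in-order
Step 3: SEND seq=2192 -> out-of-order
Step 4: SEND seq=2296 -> out-of-order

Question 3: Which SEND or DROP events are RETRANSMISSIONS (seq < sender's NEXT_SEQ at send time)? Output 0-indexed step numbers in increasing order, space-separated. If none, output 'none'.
Answer: none

Derivation:
Step 0: SEND seq=2000 -> fresh
Step 1: SEND seq=0 -> fresh
Step 2: DROP seq=2120 -> fresh
Step 3: SEND seq=2192 -> fresh
Step 4: SEND seq=2296 -> fresh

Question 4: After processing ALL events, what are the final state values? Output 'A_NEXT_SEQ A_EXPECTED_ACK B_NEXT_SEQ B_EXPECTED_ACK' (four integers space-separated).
Answer: 66 2120 2391 66

Derivation:
After event 0: A_seq=0 A_ack=2120 B_seq=2120 B_ack=0
After event 1: A_seq=66 A_ack=2120 B_seq=2120 B_ack=66
After event 2: A_seq=66 A_ack=2120 B_seq=2192 B_ack=66
After event 3: A_seq=66 A_ack=2120 B_seq=2296 B_ack=66
After event 4: A_seq=66 A_ack=2120 B_seq=2391 B_ack=66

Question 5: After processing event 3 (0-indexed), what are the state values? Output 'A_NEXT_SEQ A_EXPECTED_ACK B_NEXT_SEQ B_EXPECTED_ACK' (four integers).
After event 0: A_seq=0 A_ack=2120 B_seq=2120 B_ack=0
After event 1: A_seq=66 A_ack=2120 B_seq=2120 B_ack=66
After event 2: A_seq=66 A_ack=2120 B_seq=2192 B_ack=66
After event 3: A_seq=66 A_ack=2120 B_seq=2296 B_ack=66

66 2120 2296 66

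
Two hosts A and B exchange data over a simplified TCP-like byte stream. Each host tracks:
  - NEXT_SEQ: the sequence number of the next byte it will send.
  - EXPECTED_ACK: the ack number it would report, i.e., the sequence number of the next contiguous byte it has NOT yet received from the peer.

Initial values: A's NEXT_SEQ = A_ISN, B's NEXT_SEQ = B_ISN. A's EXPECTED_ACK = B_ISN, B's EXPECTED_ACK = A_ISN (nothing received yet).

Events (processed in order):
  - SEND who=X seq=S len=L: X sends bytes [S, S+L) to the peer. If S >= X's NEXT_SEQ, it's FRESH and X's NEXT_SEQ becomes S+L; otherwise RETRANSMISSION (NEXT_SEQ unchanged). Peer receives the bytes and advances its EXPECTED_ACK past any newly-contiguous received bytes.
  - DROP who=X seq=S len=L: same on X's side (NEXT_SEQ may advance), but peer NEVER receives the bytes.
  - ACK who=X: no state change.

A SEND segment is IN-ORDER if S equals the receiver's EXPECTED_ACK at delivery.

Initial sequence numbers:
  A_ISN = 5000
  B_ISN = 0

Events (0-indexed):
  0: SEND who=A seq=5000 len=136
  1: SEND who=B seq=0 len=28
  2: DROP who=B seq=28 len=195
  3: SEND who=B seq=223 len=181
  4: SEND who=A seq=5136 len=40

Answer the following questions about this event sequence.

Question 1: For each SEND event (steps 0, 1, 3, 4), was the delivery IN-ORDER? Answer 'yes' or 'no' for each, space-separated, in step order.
Answer: yes yes no yes

Derivation:
Step 0: SEND seq=5000 -> in-order
Step 1: SEND seq=0 -> in-order
Step 3: SEND seq=223 -> out-of-order
Step 4: SEND seq=5136 -> in-order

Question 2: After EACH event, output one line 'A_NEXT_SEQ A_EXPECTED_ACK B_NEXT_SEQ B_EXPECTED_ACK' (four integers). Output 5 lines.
5136 0 0 5136
5136 28 28 5136
5136 28 223 5136
5136 28 404 5136
5176 28 404 5176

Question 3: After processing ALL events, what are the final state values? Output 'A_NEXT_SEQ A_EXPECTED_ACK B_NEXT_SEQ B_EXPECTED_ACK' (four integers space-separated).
Answer: 5176 28 404 5176

Derivation:
After event 0: A_seq=5136 A_ack=0 B_seq=0 B_ack=5136
After event 1: A_seq=5136 A_ack=28 B_seq=28 B_ack=5136
After event 2: A_seq=5136 A_ack=28 B_seq=223 B_ack=5136
After event 3: A_seq=5136 A_ack=28 B_seq=404 B_ack=5136
After event 4: A_seq=5176 A_ack=28 B_seq=404 B_ack=5176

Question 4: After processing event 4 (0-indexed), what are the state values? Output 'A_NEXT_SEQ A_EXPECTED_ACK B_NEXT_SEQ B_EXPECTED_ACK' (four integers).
After event 0: A_seq=5136 A_ack=0 B_seq=0 B_ack=5136
After event 1: A_seq=5136 A_ack=28 B_seq=28 B_ack=5136
After event 2: A_seq=5136 A_ack=28 B_seq=223 B_ack=5136
After event 3: A_seq=5136 A_ack=28 B_seq=404 B_ack=5136
After event 4: A_seq=5176 A_ack=28 B_seq=404 B_ack=5176

5176 28 404 5176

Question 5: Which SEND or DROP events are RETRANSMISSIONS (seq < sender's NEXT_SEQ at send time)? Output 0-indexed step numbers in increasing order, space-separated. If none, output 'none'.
Step 0: SEND seq=5000 -> fresh
Step 1: SEND seq=0 -> fresh
Step 2: DROP seq=28 -> fresh
Step 3: SEND seq=223 -> fresh
Step 4: SEND seq=5136 -> fresh

Answer: none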